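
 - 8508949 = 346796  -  8855745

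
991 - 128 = 863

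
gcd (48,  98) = 2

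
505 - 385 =120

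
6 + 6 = 12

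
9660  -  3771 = 5889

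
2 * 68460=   136920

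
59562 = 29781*2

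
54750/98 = 558 + 33/49 = 558.67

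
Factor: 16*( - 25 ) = -400=-2^4*5^2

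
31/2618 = 31/2618 = 0.01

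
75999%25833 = 24333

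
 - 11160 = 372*(  -  30) 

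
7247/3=2415 + 2/3=2415.67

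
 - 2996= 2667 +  - 5663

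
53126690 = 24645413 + 28481277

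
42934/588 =21467/294 = 73.02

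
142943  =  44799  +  98144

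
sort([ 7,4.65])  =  [ 4.65, 7]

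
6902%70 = 42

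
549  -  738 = - 189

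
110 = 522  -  412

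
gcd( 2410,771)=1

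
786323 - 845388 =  - 59065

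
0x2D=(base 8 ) 55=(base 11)41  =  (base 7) 63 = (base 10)45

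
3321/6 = 1107/2 = 553.50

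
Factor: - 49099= - 37^1*1327^1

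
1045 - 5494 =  - 4449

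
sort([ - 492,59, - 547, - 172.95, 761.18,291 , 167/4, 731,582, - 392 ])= [ - 547, - 492, - 392,  -  172.95,167/4,59, 291 , 582, 731, 761.18 ]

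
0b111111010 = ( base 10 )506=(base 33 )FB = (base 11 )420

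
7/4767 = 1/681=0.00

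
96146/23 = 96146/23 = 4180.26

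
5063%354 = 107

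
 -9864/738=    - 548/41 =- 13.37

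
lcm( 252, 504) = 504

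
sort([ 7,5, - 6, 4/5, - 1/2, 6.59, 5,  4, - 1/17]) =[ - 6,-1/2,-1/17, 4/5, 4, 5 , 5, 6.59, 7]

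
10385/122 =10385/122 = 85.12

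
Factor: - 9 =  -3^2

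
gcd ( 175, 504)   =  7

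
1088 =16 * 68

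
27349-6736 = 20613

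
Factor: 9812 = 2^2*11^1*223^1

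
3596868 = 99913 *36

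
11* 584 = 6424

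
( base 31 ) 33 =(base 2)1100000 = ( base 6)240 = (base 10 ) 96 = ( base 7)165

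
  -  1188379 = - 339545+-848834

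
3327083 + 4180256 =7507339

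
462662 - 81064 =381598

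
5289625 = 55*96175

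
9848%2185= 1108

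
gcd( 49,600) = 1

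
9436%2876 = 808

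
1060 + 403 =1463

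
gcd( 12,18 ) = 6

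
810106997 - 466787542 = 343319455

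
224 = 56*4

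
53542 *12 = 642504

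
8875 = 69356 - 60481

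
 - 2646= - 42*63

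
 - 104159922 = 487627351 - 591787273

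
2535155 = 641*3955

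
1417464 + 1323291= 2740755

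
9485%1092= 749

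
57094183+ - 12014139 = 45080044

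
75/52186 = 75/52186 = 0.00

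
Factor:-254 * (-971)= 2^1*127^1*971^1 = 246634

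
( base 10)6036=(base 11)4598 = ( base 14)22b2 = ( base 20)F1G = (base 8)13624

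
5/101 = 5/101  =  0.05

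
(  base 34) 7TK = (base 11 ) 6921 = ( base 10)9098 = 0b10001110001010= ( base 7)35345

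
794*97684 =77561096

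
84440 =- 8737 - - 93177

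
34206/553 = 61+473/553 = 61.86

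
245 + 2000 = 2245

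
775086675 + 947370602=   1722457277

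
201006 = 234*859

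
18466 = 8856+9610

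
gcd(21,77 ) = 7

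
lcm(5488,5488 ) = 5488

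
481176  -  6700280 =-6219104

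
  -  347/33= - 347/33 = - 10.52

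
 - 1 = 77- 78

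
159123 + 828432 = 987555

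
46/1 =46=46.00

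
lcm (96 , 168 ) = 672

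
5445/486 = 11 + 11/54 = 11.20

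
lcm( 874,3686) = 84778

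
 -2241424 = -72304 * 31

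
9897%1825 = 772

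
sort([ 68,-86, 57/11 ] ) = [ - 86,57/11, 68]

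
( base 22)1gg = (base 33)pr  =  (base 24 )1BC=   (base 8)1524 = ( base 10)852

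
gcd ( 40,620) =20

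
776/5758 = 388/2879 = 0.13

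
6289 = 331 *19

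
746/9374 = 373/4687 =0.08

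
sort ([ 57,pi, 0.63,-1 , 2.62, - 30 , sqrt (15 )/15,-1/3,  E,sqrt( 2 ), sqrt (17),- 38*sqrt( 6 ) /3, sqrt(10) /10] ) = [ - 38*sqrt( 6 )/3, - 30, - 1, - 1/3,  sqrt( 15)/15,  sqrt (10) /10, 0.63 , sqrt(2),  2.62, E,pi, sqrt( 17),57 ]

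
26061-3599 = 22462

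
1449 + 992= 2441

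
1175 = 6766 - 5591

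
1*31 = 31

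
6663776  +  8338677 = 15002453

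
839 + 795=1634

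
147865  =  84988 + 62877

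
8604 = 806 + 7798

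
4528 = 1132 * 4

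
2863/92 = 31 + 11/92 = 31.12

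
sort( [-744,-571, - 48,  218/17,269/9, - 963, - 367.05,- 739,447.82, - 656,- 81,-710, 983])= [-963,-744, - 739,-710,-656,-571,-367.05, - 81,-48,  218/17,269/9,447.82, 983 ]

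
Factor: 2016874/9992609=2^1 *11^(  -  1)*908419^(  -  1 )*1008437^1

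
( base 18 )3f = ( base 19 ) 3c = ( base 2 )1000101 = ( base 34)21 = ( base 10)69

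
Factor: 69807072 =2^5 * 3^1*727157^1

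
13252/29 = 13252/29= 456.97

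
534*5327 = 2844618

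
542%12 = 2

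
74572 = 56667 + 17905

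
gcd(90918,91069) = 1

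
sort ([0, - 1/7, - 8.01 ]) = [ - 8.01, - 1/7, 0]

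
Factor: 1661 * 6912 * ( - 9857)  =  -2^8*3^3 * 11^1 * 151^1*9857^1 = - 113166561024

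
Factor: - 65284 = - 2^2*19^1*859^1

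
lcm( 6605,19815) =19815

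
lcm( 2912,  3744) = 26208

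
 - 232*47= - 10904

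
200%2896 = 200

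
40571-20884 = 19687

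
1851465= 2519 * 735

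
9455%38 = 31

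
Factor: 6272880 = 2^4*3^1*5^1*59^1 * 443^1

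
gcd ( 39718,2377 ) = 1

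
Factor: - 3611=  - 23^1*157^1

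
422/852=211/426 = 0.50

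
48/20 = 12/5= 2.40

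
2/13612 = 1/6806 = 0.00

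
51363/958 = 51363/958 = 53.61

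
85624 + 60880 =146504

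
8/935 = 8/935 = 0.01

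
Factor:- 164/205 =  - 4/5= - 2^2*5^(  -  1 )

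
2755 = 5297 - 2542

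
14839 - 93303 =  - 78464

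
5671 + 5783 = 11454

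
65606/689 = 65606/689=95.22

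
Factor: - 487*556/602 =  - 135386/301=-2^1 * 7^(-1)*43^(  -  1 )*139^1 * 487^1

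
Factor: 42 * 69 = 2^1*3^2*7^1  *  23^1  =  2898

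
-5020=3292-8312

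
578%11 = 6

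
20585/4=20585/4  =  5146.25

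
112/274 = 56/137 = 0.41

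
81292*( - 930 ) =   -  75601560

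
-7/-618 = 7/618 = 0.01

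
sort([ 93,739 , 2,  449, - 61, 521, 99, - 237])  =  [ - 237,- 61,2,93, 99,449, 521,739] 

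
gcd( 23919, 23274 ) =3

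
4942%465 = 292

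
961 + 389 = 1350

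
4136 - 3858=278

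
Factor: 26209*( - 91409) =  - 17^1*19^1 *283^1*26209^1 = - 2395738481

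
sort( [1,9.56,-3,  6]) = [ -3,  1, 6,  9.56]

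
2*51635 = 103270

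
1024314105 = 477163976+547150129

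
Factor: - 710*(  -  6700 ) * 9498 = 45181986000 = 2^4*3^1*5^3*67^1*71^1*1583^1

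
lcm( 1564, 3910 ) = 7820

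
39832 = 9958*4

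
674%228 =218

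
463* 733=339379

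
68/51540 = 17/12885 = 0.00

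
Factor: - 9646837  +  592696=-3^1*3018047^1=-9054141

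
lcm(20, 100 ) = 100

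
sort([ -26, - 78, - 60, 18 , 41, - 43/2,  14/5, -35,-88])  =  [ -88, - 78,  -  60 ,-35,-26,-43/2,  14/5, 18, 41 ]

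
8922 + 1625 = 10547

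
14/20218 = 7/10109 = 0.00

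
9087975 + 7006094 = 16094069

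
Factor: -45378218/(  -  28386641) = 2^1 *23^1*47^1*53^( - 1)*139^1 * 3547^( - 1) = 300518/187991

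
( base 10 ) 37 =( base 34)13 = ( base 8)45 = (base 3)1101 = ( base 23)1E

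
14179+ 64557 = 78736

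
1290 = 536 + 754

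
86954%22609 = 19127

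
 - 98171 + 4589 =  - 93582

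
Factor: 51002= 2^1 * 7^1*3643^1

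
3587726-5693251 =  - 2105525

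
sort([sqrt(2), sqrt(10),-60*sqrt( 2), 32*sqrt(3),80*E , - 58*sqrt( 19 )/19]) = [ - 60*sqrt (2 ), - 58*sqrt( 19) /19, sqrt(2), sqrt(10 ) , 32*sqrt( 3 ),80*E ]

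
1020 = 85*12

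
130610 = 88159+42451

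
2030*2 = 4060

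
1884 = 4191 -2307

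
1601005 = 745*2149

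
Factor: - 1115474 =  - 2^1*443^1*1259^1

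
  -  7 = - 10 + 3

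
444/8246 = 222/4123 = 0.05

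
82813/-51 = -82813/51 = - 1623.78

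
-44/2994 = - 22/1497= -0.01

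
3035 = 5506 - 2471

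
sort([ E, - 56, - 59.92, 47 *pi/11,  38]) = [ - 59.92, - 56,E, 47 * pi/11, 38 ]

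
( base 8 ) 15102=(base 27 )95Q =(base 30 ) 7E2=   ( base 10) 6722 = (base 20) gg2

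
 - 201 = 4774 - 4975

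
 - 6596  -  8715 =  - 15311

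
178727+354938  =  533665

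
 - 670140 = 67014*( - 10 ) 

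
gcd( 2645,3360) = 5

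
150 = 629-479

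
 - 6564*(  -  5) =32820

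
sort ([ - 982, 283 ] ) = [ - 982,  283 ] 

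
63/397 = 63/397 = 0.16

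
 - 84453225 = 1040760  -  85493985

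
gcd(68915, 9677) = 1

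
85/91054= 85/91054= 0.00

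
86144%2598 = 410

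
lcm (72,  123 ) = 2952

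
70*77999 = 5459930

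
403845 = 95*4251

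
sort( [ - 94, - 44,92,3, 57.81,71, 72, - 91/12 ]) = [ - 94, - 44, - 91/12, 3, 57.81, 71,72,  92 ]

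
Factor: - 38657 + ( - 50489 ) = -2^1*29^2 * 53^1 = - 89146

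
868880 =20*43444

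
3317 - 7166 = - 3849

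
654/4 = 327/2 = 163.50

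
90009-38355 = 51654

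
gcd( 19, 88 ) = 1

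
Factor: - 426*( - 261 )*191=2^1 * 3^3*29^1 * 71^1*191^1 = 21236526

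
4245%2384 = 1861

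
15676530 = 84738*185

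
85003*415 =35276245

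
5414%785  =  704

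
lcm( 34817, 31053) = 1148961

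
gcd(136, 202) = 2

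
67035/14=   67035/14=4788.21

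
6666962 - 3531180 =3135782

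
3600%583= 102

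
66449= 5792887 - 5726438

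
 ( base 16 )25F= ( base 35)HC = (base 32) iv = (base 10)607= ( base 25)O7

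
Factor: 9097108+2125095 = 157^1*71479^1 = 11222203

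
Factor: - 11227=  - 103^1*109^1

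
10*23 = 230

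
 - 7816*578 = -4517648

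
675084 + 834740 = 1509824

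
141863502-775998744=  - 634135242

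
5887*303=1783761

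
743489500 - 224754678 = 518734822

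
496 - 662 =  - 166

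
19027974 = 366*51989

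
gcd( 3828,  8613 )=957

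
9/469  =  9/469 = 0.02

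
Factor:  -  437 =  - 19^1 * 23^1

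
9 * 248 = 2232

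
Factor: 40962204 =2^2*3^2*911^1*1249^1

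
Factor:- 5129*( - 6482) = 33246178 = 2^1*7^1* 23^1*223^1*463^1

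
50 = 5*10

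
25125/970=5025/194 = 25.90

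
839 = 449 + 390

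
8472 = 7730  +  742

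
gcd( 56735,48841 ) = 1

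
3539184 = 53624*66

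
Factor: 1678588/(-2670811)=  - 2^2*11^( - 1) * 13^( - 1) * 19^( - 1)*31^1*983^( - 1) *13537^1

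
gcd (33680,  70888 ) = 8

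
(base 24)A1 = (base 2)11110001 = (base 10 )241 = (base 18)d7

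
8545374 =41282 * 207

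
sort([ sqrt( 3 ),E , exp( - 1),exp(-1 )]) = [exp(  -  1 ), exp( - 1),sqrt(3 ), E]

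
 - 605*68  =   - 41140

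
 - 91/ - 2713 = 91/2713  =  0.03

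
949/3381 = 949/3381 =0.28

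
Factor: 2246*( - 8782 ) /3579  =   - 19724372/3579 = -2^2 * 3^( - 1)*1123^1*1193^ ( -1 )* 4391^1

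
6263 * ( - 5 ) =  - 31315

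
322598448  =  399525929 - 76927481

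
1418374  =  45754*31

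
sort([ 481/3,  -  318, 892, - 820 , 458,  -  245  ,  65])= [  -  820, - 318, - 245, 65 , 481/3,458,  892] 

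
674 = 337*2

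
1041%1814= 1041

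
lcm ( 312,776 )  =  30264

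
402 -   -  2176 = 2578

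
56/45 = 1 + 11/45= 1.24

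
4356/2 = 2178 = 2178.00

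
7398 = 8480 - 1082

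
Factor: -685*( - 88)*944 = 2^7*5^1*11^1*59^1*137^1= 56904320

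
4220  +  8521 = 12741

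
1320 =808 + 512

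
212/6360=1/30  =  0.03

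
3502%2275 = 1227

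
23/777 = 23/777 = 0.03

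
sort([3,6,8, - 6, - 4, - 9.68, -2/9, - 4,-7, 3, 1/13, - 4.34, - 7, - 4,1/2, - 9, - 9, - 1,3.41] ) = [ - 9.68, - 9, - 9,-7,-7, - 6, - 4.34,-4,-4, - 4,-1,-2/9, 1/13, 1/2,3,3,3.41, 6, 8] 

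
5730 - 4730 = 1000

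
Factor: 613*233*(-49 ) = -6998621 = -7^2*233^1*613^1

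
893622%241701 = 168519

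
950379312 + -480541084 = 469838228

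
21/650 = 21/650 =0.03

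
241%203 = 38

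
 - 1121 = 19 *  ( - 59) 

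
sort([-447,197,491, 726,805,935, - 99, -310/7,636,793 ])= [ - 447,-99, - 310/7, 197,  491,636,726,793,805 , 935 ] 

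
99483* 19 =1890177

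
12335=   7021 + 5314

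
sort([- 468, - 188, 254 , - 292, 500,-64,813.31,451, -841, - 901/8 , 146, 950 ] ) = [-841, - 468,-292,-188, - 901/8, - 64, 146,254, 451, 500 , 813.31,950 ] 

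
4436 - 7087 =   -  2651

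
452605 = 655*691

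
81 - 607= - 526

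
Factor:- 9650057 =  - 2269^1 * 4253^1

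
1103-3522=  - 2419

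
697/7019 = 697/7019 = 0.10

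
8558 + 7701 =16259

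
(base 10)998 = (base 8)1746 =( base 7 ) 2624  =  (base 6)4342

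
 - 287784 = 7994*( -36)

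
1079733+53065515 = 54145248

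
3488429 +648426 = 4136855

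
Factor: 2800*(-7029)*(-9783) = 2^4 * 3^4*5^2 * 7^1*11^1 * 71^1*1087^1 =192541179600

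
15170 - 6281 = 8889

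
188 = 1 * 188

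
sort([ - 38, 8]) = [-38, 8]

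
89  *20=1780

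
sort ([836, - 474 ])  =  [ - 474, 836 ]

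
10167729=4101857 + 6065872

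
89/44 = 2+1/44 = 2.02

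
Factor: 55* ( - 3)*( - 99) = 16335  =  3^3*5^1*11^2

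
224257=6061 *37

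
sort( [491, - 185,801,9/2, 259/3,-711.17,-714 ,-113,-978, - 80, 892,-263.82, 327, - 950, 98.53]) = [ - 978, -950, - 714, - 711.17, - 263.82,-185, - 113, - 80,9/2,259/3, 98.53,  327 , 491,801,892 ] 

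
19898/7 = 19898/7 = 2842.57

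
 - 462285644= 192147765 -654433409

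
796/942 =398/471 = 0.85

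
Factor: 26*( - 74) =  - 1924 = -2^2* 13^1*37^1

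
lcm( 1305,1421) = 63945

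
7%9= 7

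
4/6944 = 1/1736=0.00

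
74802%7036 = 4442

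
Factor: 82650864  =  2^4*3^1 * 1721893^1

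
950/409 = 2 + 132/409 = 2.32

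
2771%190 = 111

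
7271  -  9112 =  - 1841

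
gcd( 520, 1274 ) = 26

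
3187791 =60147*53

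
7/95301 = 7/95301= 0.00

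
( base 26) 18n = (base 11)755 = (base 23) 1GA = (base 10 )907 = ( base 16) 38b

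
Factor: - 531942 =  - 2^1*3^1*88657^1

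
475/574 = 475/574  =  0.83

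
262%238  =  24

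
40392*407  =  16439544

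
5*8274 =41370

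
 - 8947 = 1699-10646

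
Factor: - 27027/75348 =-2^( - 2 ) * 3^1*11^1*23^( - 1 ) =-  33/92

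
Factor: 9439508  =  2^2*13^1  *  167^1*  1087^1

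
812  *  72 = 58464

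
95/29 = 3 + 8/29 = 3.28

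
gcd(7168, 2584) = 8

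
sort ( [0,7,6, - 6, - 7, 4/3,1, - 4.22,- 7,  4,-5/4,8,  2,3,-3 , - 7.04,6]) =[ - 7.04,-7, - 7, - 6,-4.22, - 3, - 5/4, 0,1 , 4/3,2,3,4,6,6,7, 8] 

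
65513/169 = 65513/169 = 387.65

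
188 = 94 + 94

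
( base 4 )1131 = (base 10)93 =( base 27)3C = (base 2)1011101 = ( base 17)58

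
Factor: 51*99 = 5049  =  3^3*11^1*17^1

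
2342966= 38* 61657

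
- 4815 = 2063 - 6878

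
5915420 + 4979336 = 10894756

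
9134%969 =413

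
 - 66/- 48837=22/16279 = 0.00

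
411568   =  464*887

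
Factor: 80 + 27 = 107^1 = 107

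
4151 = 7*593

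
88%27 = 7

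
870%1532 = 870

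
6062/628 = 9+205/314 = 9.65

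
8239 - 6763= 1476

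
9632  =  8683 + 949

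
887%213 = 35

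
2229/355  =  6+99/355 = 6.28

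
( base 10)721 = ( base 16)2d1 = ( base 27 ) qj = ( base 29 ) op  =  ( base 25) 13l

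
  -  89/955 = -1 +866/955 = - 0.09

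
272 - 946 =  -674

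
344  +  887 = 1231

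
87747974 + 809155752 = 896903726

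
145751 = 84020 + 61731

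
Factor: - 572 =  - 2^2 * 11^1*13^1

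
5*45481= 227405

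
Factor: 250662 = 2^1*3^1*41777^1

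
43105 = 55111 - 12006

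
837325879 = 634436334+202889545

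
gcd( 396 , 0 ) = 396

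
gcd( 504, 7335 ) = 9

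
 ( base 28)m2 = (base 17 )226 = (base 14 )322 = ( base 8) 1152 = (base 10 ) 618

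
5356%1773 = 37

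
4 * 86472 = 345888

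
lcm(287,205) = 1435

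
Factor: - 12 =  - 2^2*3^1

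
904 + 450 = 1354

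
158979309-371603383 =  - 212624074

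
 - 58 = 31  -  89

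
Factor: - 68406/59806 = -34203/29903 = - 3^1*13^1*17^( - 1)*877^1*1759^( - 1)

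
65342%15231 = 4418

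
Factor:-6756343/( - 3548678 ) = 2^(-1)*7^(-4 )  *11^1*19^1*739^(- 1 )*32327^1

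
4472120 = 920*4861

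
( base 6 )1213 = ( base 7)603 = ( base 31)9i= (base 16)129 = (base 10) 297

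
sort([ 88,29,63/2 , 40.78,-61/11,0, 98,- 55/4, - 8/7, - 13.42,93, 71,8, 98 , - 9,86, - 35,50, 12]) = [ - 35, - 55/4,- 13.42, - 9, - 61/11,-8/7, 0, 8, 12,29,  63/2 , 40.78,50,  71,  86, 88,  93,  98 , 98] 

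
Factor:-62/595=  - 2^1*5^( - 1)*7^(-1)*17^( - 1 ) * 31^1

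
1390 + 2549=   3939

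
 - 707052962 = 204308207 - 911361169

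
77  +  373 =450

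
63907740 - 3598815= 60308925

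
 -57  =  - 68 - - 11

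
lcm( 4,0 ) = 0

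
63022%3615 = 1567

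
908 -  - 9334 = 10242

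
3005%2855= 150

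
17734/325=17734/325 = 54.57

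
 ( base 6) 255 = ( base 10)107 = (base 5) 412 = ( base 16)6b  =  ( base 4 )1223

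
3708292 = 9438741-5730449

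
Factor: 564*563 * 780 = 2^4*3^2*5^1 * 13^1 * 47^1 *563^1 = 247674960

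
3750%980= 810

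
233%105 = 23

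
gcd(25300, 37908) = 4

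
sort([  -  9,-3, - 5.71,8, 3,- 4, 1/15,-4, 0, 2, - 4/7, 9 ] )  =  [ - 9,-5.71, - 4,-4, - 3 ,-4/7,0, 1/15, 2,3,8, 9 ] 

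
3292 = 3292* 1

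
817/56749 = 817/56749=0.01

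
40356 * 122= 4923432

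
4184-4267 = -83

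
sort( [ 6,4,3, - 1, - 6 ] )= [ - 6, - 1,3,4, 6 ] 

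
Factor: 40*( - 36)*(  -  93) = 133920 = 2^5*3^3*5^1  *31^1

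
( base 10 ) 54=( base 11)4a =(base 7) 105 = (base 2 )110110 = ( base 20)2E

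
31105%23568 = 7537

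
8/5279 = 8/5279  =  0.00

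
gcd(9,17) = 1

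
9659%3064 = 467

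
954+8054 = 9008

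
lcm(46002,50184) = 552024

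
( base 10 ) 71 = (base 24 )2n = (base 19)3E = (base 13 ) 56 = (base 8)107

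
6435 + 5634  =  12069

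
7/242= 7/242 = 0.03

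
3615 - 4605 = - 990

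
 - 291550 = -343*850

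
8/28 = 2/7 = 0.29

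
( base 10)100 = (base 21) 4G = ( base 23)48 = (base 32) 34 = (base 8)144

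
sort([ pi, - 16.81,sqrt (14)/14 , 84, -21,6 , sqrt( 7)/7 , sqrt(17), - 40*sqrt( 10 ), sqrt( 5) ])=[ - 40*sqrt(10), - 21 , - 16.81, sqrt( 14 ) /14 , sqrt(7) /7,sqrt(5 ),  pi , sqrt( 17 ) , 6,84]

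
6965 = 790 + 6175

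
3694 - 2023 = 1671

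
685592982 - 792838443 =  - 107245461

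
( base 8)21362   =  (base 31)99i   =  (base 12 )5216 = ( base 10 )8946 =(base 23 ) gkm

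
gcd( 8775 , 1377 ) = 27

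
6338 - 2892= 3446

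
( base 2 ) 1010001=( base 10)81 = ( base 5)311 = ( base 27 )30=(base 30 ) 2L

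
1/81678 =1/81678 = 0.00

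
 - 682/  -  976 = 341/488 = 0.70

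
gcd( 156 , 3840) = 12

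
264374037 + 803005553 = 1067379590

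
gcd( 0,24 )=24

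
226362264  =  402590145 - 176227881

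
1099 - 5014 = - 3915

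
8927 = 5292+3635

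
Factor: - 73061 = -73061^1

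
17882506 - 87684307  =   - 69801801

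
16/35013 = 16/35013 =0.00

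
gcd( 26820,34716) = 12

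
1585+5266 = 6851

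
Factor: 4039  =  7^1*577^1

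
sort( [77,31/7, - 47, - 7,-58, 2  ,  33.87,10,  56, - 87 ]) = [-87,-58,-47,  -  7,2,31/7,10,33.87 , 56,77] 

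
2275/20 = 113+3/4= 113.75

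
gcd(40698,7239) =57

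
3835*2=7670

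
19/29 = 19/29 = 0.66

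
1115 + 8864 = 9979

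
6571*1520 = 9987920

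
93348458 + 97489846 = 190838304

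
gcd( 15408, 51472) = 16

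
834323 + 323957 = 1158280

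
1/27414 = 1/27414 = 0.00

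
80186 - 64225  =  15961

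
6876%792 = 540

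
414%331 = 83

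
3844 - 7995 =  - 4151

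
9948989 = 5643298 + 4305691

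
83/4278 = 83/4278 =0.02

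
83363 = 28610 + 54753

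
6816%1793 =1437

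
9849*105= 1034145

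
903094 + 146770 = 1049864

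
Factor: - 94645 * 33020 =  - 3125177900 = - 2^2*5^2*13^1*23^1*127^1*823^1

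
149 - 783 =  - 634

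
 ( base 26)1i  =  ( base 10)44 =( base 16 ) 2C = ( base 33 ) 1b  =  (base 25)1j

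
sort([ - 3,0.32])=[  -  3, 0.32]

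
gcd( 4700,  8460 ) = 940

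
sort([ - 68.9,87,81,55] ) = [ -68.9, 55,81,  87]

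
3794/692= 1897/346 = 5.48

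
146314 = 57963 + 88351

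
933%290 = 63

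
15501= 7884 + 7617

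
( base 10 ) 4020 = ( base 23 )7DI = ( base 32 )3TK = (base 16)FB4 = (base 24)6nc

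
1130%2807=1130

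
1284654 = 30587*42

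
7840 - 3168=4672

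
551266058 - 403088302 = 148177756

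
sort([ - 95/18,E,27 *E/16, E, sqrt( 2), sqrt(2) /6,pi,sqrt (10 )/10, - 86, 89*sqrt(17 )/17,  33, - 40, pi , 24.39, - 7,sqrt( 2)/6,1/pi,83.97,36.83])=[ - 86, - 40, - 7, - 95/18,sqrt( 2 ) /6, sqrt( 2)/6, sqrt( 10)/10, 1/pi, sqrt( 2),E , E , pi, pi, 27 * E/16, 89*sqrt(17)/17,24.39,33,36.83,83.97] 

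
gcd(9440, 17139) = 1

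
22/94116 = 1/4278 = 0.00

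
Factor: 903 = 3^1 * 7^1 *43^1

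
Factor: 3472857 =3^2 *37^1*10429^1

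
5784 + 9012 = 14796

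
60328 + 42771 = 103099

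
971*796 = 772916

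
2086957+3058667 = 5145624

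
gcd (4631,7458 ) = 11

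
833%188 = 81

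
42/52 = 21/26 = 0.81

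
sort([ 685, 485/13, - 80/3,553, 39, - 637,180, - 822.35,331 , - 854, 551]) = [ - 854, - 822.35,-637 , - 80/3,485/13,  39, 180,331,551,  553, 685]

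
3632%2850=782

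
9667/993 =9667/993 = 9.74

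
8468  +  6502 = 14970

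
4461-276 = 4185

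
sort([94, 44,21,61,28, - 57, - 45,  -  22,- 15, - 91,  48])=[ - 91, - 57, - 45 , - 22 , - 15,21,28,44,48, 61,  94 ]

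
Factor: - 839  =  -839^1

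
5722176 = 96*59606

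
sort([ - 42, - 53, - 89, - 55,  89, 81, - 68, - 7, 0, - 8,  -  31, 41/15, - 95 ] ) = [-95,-89,-68, - 55, - 53, - 42, - 31,  -  8, - 7, 0, 41/15 , 81, 89 ]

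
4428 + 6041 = 10469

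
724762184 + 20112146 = 744874330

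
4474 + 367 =4841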